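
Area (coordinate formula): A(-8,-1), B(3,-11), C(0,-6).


-8*(-11+ 6) = 40
3*(-6+ 1) = -15
0*(-1+ 11) = 0
sum = 25
Area = |25|/2 = 12.5000

12.5000 sq units


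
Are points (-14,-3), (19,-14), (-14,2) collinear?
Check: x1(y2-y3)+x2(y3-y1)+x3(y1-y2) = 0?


-14*(-14-2) + 19*(2+ 3) - 14*(-3+ 14)
= 224 + 95 - 154 = 165

No, not collinear (determinant = 165)


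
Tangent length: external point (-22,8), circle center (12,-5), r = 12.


d = sqrt((-22-12)^2 + (8+ 5)^2) = sqrt(1156+169) = 36.4005
L = sqrt(1325.0000 - 144) = sqrt(1181.0000) = 34.3657

34.3657


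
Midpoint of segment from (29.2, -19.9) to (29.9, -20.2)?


Mx = (29.2 + 29.9)/2 = 59.1/2 = 29.5500
My = (-19.9 - 20.2)/2 = -40.1/2 = -20.0500

(29.5500, -20.0500)


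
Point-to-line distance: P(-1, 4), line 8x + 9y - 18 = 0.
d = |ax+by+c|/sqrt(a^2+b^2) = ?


|8*(-1) + 9*4 - 18| = |10| = 10
sqrt(64 + 81) = sqrt(145) = 12.0416
d = 10/sqrt(145) = 0.8305

0.8305


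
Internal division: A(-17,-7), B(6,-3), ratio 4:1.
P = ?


Px = (4*6 + 1*(-17))/5 = 7/5 = 1.4000
Py = (4*(-3) + 1*(-7))/5 = -19/5 = -3.8000

P = (1.4000, -3.8000)


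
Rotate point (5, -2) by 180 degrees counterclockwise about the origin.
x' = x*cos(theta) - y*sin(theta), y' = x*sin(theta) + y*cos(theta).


cos(180) = -1, sin(180) = 0
x' = 5*(-1) + 2*0 = -5
y' = 5*0 - 2*(-1) = 2

(-5, 2)


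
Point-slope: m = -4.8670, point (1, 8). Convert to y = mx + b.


y - 8 = -4.8670(x - 1)
y = -4.8670x + 8 + 4.8670*1
y = -4.8670x + 12.8670

y = -4.8670x + 12.8670


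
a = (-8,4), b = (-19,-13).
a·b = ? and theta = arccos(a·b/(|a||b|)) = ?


a·b = -8*(-19) + 4*(-13) = 152 - 52 = 100
|a| = sqrt(64+16) = 8.9443
|b| = sqrt(361+169) = 23.0217
cos(theta) = 100/(sqrt(80)*sqrt(530)) = 100/sqrt(42400) = 0.485643
theta = arccos(100/sqrt(42400)) = 60.9454 degrees

a·b = 100, theta = 60.9454 deg


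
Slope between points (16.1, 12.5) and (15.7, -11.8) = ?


dy = -11.8 - 12.5 = -24.3
dx = 15.7 - 16.1 = -0.4
m = -24.3/(-0.4) = 60.7500

m = 60.7500


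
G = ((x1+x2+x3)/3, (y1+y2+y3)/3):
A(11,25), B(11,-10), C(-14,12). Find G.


Gx = (11+11- 14)/3 = 8/3 = 2.6667
Gy = (25- 10+12)/3 = 27/3 = 9.0000

G = (2.6667, 9.0000)


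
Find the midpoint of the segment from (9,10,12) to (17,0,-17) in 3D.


Mx = (9+17)/2 = 13.0000
My = (10+0)/2 = 5.0000
Mz = (12- 17)/2 = -2.5000

M = (13.0000, 5.0000, -2.5000)


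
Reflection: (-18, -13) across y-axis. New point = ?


Reflection rule for y-axis: (-x, y)
(-18, -13) -> (18, -13)

(18, -13)


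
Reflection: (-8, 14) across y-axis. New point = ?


Reflection rule for y-axis: (-x, y)
(-8, 14) -> (8, 14)

(8, 14)


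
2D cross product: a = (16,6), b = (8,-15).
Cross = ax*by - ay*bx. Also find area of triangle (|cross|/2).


cross = 16*(-15) - 6*8 = -240 - 48 = -288
Triangle area = |-288|/2 = 288/2 = 144.0000

cross = -288, triangle area = 144.0000


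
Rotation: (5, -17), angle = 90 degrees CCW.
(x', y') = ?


cos(90) = 0, sin(90) = 1
x' = 5*0 + 17*1 = 17
y' = 5*1 - 17*0 = 5

(17, 5)


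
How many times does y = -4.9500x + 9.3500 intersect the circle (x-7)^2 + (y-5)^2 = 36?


Substitute y = -4.9500x + 9.3500: (x-7)^2 + (-4.9500x+9.3500-5)^2 = 36
Expand to Ax^2 + Bx + C = 0, where b-k = 4.35
A = 1+m^2 = 25.5025
B = 2(m(b-k) - h) = 2(-4.9500*4.35 - 7) = -57.065
C = h^2 + (b-k)^2 - r^2 = 49 + 18.9225 - 36 = 31.9225
disc = B^2-4AC = 3256.4142 - 3256.4142 = 0
disc = 0

1 intersection point (tangent)


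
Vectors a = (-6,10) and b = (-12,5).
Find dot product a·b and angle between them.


a·b = -6*(-12) + 10*5 = 72 + 50 = 122
|a| = sqrt(36+100) = 11.6619
|b| = sqrt(144+25) = 13.0000
cos(theta) = 122/(sqrt(136)*sqrt(169)) = 122/sqrt(22984) = 0.804724
theta = arccos(122/sqrt(22984)) = 36.4164 degrees

a·b = 122, theta = 36.4164 deg


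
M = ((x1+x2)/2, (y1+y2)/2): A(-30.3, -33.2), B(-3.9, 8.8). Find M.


Mx = (-30.3 - 3.9)/2 = -34.2/2 = -17.1000
My = (-33.2 + 8.8)/2 = -24.4/2 = -12.2000

(-17.1000, -12.2000)


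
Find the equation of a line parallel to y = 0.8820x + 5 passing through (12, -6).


Parallel lines have equal slopes.
m2 = 0.8820
b2 = -6 - 0.8820*12 = -16.5840

y = 0.8820x - 16.5840


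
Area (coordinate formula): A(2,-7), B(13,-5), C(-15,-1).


2*(-5+ 1) = -8
13*(-1+ 7) = 78
-15*(-7+ 5) = 30
sum = 100
Area = |100|/2 = 50.0000

50.0000 sq units


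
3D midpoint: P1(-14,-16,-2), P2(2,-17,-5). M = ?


Mx = (-14+2)/2 = -6.0000
My = (-16- 17)/2 = -16.5000
Mz = (-2- 5)/2 = -3.5000

M = (-6.0000, -16.5000, -3.5000)


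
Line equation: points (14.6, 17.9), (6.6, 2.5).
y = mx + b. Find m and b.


m = (-15.4)/(-8.0) = 1.9250
b = y1 - m*x1 = 17.9 - (-15.4*14.6)/(-8.0) = 17.9 - 28.1050 = -10.2050

y = 1.9250x - 10.2050


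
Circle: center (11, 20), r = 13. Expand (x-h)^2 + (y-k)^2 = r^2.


(x-11)^2 + (y-20)^2 = 13^2
D = -2h = -22, E = -2k = -40
F = h^2+k^2-r^2 = 121+400-169 = 352

x^2 + y^2 - 22x - 40y + 352 = 0


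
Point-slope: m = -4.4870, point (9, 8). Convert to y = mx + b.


y - 8 = -4.4870(x - 9)
y = -4.4870x + 8 + 4.4870*9
y = -4.4870x + 48.3830

y = -4.4870x + 48.3830


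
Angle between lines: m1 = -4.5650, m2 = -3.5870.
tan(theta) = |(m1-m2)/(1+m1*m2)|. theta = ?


m1-m2 = -0.978
1+m1*m2 = 17.374655
tan(theta) = |-0.978/17.374655| = 0.056289
theta = arctan(|-0.978/17.374655|) = 3.2217 degrees (acute angle)

3.2217 degrees


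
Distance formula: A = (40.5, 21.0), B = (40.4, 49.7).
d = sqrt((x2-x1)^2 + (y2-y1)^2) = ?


dx = 40.4 - 40.5 = -0.1
dy = 49.7 - 21.0 = 28.7
d = sqrt(0.01 + 823.69) = sqrt(823.7) = 28.7002

28.7002


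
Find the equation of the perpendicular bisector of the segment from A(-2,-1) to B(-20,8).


Midpoint = (-11, 3.5)
Slope of AB = dy/dx = 9/(-18) = -0.5000
Perp slope = -dx/dy = 18/9 = 2.0000
b = My - (perp slope)*Mx = 3.5 + (-18*(-11))/9 = 3.5 + 22.0000 = 25.5000

y = 2.0000x + 25.5000


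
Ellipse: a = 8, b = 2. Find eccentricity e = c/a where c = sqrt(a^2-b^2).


c = sqrt(64-4) = sqrt(60) = 7.7460
e = c/a = sqrt(60)/8 = 0.9682

e = 0.9682


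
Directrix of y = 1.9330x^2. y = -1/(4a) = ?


a = 1.9330
1/(4a) = 0.1293
directrix: y = -0.1293 = -0.1293

y = -0.1293


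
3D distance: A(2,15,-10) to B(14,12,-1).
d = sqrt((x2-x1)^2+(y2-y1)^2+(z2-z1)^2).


dx=12, dy=-3, dz=9
d = sqrt(144+9+81) = sqrt(234) = 15.2971

15.2971


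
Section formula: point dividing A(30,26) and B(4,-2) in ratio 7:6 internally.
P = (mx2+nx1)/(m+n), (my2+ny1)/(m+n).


Px = (7*4 + 6*30)/13 = 208/13 = 16.0000
Py = (7*(-2) + 6*26)/13 = 142/13 = 10.9231

P = (16.0000, 10.9231)


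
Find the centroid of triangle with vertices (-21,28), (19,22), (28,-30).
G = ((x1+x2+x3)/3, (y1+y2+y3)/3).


Gx = (-21+19+28)/3 = 26/3 = 8.6667
Gy = (28+22- 30)/3 = 20/3 = 6.6667

G = (8.6667, 6.6667)


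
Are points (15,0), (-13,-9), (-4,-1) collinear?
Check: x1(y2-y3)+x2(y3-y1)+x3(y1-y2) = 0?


15*(-9+ 1) - 13*(-1-0) - 4*(0+ 9)
= -120 + 13 - 36 = -143

No, not collinear (determinant = -143)


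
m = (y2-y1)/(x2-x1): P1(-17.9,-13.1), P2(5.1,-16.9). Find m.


dy = -16.9 + 13.1 = -3.8
dx = 5.1 + 17.9 = 23.0
m = -3.8/23.0 = -0.1652

m = -0.1652


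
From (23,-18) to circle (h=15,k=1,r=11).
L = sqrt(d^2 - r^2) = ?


d = sqrt((23-15)^2 + (-18-1)^2) = sqrt(64+361) = 20.6155
L = sqrt(425.0000 - 121) = sqrt(304.0000) = 17.4356

17.4356


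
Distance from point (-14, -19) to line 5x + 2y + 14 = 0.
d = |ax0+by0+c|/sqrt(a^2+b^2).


|5*(-14) + 2*(-19) + 14| = |-94| = 94
sqrt(25 + 4) = sqrt(29) = 5.3852
d = 94/sqrt(29) = 17.4554

17.4554


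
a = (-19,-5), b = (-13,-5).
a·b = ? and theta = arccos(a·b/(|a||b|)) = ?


a·b = -19*(-13) - 5*(-5) = 247 + 25 = 272
|a| = sqrt(361+25) = 19.6469
|b| = sqrt(169+25) = 13.9284
cos(theta) = 272/(sqrt(386)*sqrt(194)) = 272/sqrt(74884) = 0.993973
theta = arccos(272/sqrt(74884)) = 6.2939 degrees

a·b = 272, theta = 6.2939 deg


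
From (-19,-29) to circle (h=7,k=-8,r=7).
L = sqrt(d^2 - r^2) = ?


d = sqrt((-19-7)^2 + (-29+ 8)^2) = sqrt(676+441) = 33.4215
L = sqrt(1117.0000 - 49) = sqrt(1068.0000) = 32.6803

32.6803


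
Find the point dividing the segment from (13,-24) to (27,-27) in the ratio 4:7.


Px = (4*27 + 7*13)/11 = 199/11 = 18.0909
Py = (4*(-27) + 7*(-24))/11 = -276/11 = -25.0909

P = (18.0909, -25.0909)


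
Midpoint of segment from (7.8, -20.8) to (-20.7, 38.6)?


Mx = (7.8 - 20.7)/2 = -12.9/2 = -6.4500
My = (-20.8 + 38.6)/2 = 17.8/2 = 8.9000

(-6.4500, 8.9000)


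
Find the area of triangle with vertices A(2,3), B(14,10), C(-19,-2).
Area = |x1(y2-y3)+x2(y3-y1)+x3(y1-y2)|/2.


2*(10+ 2) = 24
14*(-2-3) = -70
-19*(3-10) = 133
sum = 87
Area = |87|/2 = 43.5000

43.5000 sq units


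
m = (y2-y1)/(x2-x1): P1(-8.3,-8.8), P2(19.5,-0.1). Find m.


dy = -0.1 + 8.8 = 8.7
dx = 19.5 + 8.3 = 27.8
m = 8.7/27.8 = 0.3129

m = 0.3129


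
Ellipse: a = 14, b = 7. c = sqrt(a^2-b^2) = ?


c^2 = 14^2 - 7^2 = 196 - 49 = 147
c = sqrt(147) = 12.1244

c = 12.1244


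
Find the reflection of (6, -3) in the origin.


Reflection rule for origin: (-x, -y)
(6, -3) -> (-6, 3)

(-6, 3)


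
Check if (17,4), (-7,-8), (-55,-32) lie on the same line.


17*(-8+ 32) - 7*(-32-4) - 55*(4+ 8)
= 408 + 252 - 660 = 0

Yes, collinear (determinant = 0)


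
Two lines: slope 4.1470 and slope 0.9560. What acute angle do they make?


m1-m2 = 3.191
1+m1*m2 = 4.964532
tan(theta) = |3.191/4.964532| = 0.642759
theta = arctan(|3.191/4.964532|) = 32.7313 degrees (acute angle)

32.7313 degrees


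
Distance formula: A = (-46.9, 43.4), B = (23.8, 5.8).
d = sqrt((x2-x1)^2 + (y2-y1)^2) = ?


dx = 23.8 + 46.9 = 70.7
dy = 5.8 - 43.4 = -37.6
d = sqrt(4998.49 + 1413.76) = sqrt(6412.25) = 80.0765

80.0765


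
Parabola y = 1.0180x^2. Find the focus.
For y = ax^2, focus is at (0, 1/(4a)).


a = 1.0180
4a = 4.0720
focus = (0, 1/4.0720) = (0, 0.2456)

Focus = (0, 0.2456)


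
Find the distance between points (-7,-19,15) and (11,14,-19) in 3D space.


dx=18, dy=33, dz=-34
d = sqrt(324+1089+1156) = sqrt(2569) = 50.6853

50.6853


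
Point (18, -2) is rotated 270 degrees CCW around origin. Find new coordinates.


cos(270) = 0, sin(270) = -1
x' = 18*0 + 2*(-1) = -2
y' = 18*(-1) - 2*0 = -18

(-2, -18)


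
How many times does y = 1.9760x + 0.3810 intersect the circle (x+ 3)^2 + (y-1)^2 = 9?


Substitute y = 1.9760x + 0.3810: (x+ 3)^2 + (1.9760x+0.3810-1)^2 = 9
Expand to Ax^2 + Bx + C = 0, where b-k = -0.619
A = 1+m^2 = 4.904576
B = 2(m(b-k) - h) = 2(1.9760*(-0.619) + 3) = 3.553712
C = h^2 + (b-k)^2 - r^2 = 9 + 0.383161 - 9 = 0.383161
disc = B^2-4AC = 12.6289 - 7.5170 = 5.1119
disc > 0

2 intersection points


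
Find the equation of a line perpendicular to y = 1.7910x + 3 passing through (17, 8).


Perpendicular slope = -1/m1 = -1/1.7910 = -0.5583
b2 = y0 - m2*x0 = 8 + 17/1.7910 = 8 + 9.4919 = 17.4919

y = -0.5583x + 17.4919


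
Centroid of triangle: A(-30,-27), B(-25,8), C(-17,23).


Gx = (-30- 25- 17)/3 = -72/3 = -24.0000
Gy = (-27+8+23)/3 = 4/3 = 1.3333

G = (-24.0000, 1.3333)


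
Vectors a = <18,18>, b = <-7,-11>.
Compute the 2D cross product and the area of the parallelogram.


cross = 18*(-11) - 18*(-7) = -198 + 126 = -72
Parallelogram area = |-72| = 72

cross = -72, parallelogram area = 72


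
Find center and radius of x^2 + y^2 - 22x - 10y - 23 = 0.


h = -D/2 = 22/2 = 11
k = -E/2 = 10/2 = 5
r^2 = h^2 + k^2 - F = 121 + 25 + 23 = 169
r = 13

Center (11, 5), radius = 13


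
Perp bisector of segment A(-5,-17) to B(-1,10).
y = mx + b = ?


Midpoint = (-3, -3.5)
Slope of AB = dy/dx = 27/4 = 6.7500
Perp slope = -dx/dy = -4/27 = -0.1481
b = My - (perp slope)*Mx = -3.5 + (4*(-3))/27 = -3.5 - 0.4444 = -3.9444

y = -0.1481x - 3.9444


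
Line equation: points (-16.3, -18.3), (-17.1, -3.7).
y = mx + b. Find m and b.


m = (14.6)/(-0.8) = -18.2500
b = y1 - m*x1 = -18.3 - (14.6*(-16.3))/(-0.8) = -18.3 - 297.4750 = -315.7750

y = -18.2500x - 315.7750


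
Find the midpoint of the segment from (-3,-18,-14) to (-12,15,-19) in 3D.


Mx = (-3- 12)/2 = -7.5000
My = (-18+15)/2 = -1.5000
Mz = (-14- 19)/2 = -16.5000

M = (-7.5000, -1.5000, -16.5000)


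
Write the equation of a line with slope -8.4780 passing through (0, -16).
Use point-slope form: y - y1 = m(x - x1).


y + 16 = -8.4780(x - 0)
y = -8.4780x - 16 + 8.4780*0
y = -8.4780x - 16.0000

y = -8.4780x - 16.0000


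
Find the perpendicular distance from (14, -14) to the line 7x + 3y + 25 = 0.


|7*14 + 3*(-14) + 25| = |81| = 81
sqrt(49 + 9) = sqrt(58) = 7.6158
d = 81/sqrt(58) = 10.6358

10.6358


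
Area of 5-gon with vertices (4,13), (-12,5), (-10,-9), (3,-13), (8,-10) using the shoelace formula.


sum(xi*y_{i+1}) = 4*5 - 12*(-9) - 10*(-13) + 3*(-10) + 8*13 = 332
sum(yi*x_{i+1}) = 13*(-12) + 5*(-10) - 9*3 - 13*8 - 10*4 = -377
Area = |332 + 377|/2 = 709/2 = 354.5000

354.5000 sq units


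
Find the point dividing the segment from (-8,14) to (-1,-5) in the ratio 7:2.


Px = (7*(-1) + 2*(-8))/9 = -23/9 = -2.5556
Py = (7*(-5) + 2*14)/9 = -7/9 = -0.7778

P = (-2.5556, -0.7778)


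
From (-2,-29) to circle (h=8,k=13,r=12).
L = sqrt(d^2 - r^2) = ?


d = sqrt((-2-8)^2 + (-29-13)^2) = sqrt(100+1764) = 43.1741
L = sqrt(1864.0000 - 144) = sqrt(1720.0000) = 41.4729

41.4729


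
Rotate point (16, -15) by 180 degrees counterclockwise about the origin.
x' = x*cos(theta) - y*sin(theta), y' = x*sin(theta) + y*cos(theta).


cos(180) = -1, sin(180) = 0
x' = 16*(-1) + 15*0 = -16
y' = 16*0 - 15*(-1) = 15

(-16, 15)


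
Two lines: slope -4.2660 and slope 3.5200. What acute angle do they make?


m1-m2 = -7.786
1+m1*m2 = -14.01632
tan(theta) = |-7.786/(-14.01632)| = 0.555495
theta = arctan(|-7.786/(-14.01632)|) = 29.0520 degrees (acute angle)

29.0520 degrees


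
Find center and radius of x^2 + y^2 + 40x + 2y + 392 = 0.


h = -D/2 = -40/2 = -20
k = -E/2 = -2/2 = -1
r^2 = h^2 + k^2 - F = 400 + 1 - 392 = 9
r = 3

Center (-20, -1), radius = 3


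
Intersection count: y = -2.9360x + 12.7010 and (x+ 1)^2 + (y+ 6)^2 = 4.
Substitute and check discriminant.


Substitute y = -2.9360x + 12.7010: (x+ 1)^2 + (-2.9360x+12.7010+ 6)^2 = 4
Expand to Ax^2 + Bx + C = 0, where b-k = 18.701
A = 1+m^2 = 9.620096
B = 2(m(b-k) - h) = 2(-2.9360*18.701 + 1) = -107.812272
C = h^2 + (b-k)^2 - r^2 = 1 + 349.727401 - 4 = 346.727401
disc = B^2-4AC = 11623.4860 - 13342.2035 = -1718.7175
disc < 0

0 intersection points


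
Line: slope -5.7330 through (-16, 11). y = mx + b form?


y - 11 = -5.7330(x + 16)
y = -5.7330x + 11 + 5.7330*(-16)
y = -5.7330x - 80.7280

y = -5.7330x - 80.7280


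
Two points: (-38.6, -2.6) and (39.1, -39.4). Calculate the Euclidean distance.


dx = 39.1 + 38.6 = 77.7
dy = -39.4 + 2.6 = -36.8
d = sqrt(6037.29 + 1354.24) = sqrt(7391.53) = 85.9740

85.9740


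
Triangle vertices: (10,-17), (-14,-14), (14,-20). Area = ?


10*(-14+ 20) = 60
-14*(-20+ 17) = 42
14*(-17+ 14) = -42
sum = 60
Area = |60|/2 = 30.0000

30.0000 sq units


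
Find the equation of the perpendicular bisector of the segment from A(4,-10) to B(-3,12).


Midpoint = (0.5, 1)
Slope of AB = dy/dx = 22/(-7) = -3.1429
Perp slope = -dx/dy = 7/22 = 0.3182
b = My - (perp slope)*Mx = 1 + (-7*0.5)/22 = 1 - 0.1591 = 0.8409

y = 0.3182x + 0.8409


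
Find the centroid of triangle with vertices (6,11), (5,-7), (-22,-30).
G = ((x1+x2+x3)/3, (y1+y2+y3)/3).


Gx = (6+5- 22)/3 = -11/3 = -3.6667
Gy = (11- 7- 30)/3 = -26/3 = -8.6667

G = (-3.6667, -8.6667)


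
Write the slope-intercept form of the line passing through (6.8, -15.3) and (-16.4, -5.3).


m = (10.0)/(-23.2) = -0.4310
b = y1 - m*x1 = -15.3 - (10.0*6.8)/(-23.2) = -15.3 + 2.9310 = -12.3690

y = -0.4310x - 12.3690


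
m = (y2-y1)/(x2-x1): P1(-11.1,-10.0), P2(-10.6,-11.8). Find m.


dy = -11.8 + 10.0 = -1.8
dx = -10.6 + 11.1 = 0.5
m = -1.8/0.5 = -3.6000

m = -3.6000


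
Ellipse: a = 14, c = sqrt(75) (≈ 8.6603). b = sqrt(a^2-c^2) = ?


b^2 = 14^2 - (sqrt(75))^2 = 196 - 75 = 121
b = sqrt(121) = 11

b = 11


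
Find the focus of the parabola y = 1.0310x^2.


a = 1.0310
4a = 4.1240
focus = (0, 1/4.1240) = (0, 0.2425)

Focus = (0, 0.2425)


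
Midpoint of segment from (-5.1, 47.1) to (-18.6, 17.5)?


Mx = (-5.1 - 18.6)/2 = -23.7/2 = -11.8500
My = (47.1 + 17.5)/2 = 64.6/2 = 32.3000

(-11.8500, 32.3000)


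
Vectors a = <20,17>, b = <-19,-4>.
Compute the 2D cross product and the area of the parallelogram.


cross = 20*(-4) - 17*(-19) = -80 + 323 = 243
Parallelogram area = |243| = 243

cross = 243, parallelogram area = 243


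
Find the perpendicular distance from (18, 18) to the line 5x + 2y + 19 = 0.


|5*18 + 2*18 + 19| = |145| = 145
sqrt(25 + 4) = sqrt(29) = 5.3852
d = 145/sqrt(29) = 26.9258

26.9258


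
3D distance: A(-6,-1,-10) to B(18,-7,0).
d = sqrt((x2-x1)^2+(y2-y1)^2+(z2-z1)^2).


dx=24, dy=-6, dz=10
d = sqrt(576+36+100) = sqrt(712) = 26.6833

26.6833


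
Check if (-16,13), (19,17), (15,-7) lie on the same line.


-16*(17+ 7) + 19*(-7-13) + 15*(13-17)
= -384 - 380 - 60 = -824

No, not collinear (determinant = -824)


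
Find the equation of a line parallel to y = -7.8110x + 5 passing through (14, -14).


Parallel lines have equal slopes.
m2 = -7.8110
b2 = -14 + 7.8110*14 = 95.3540

y = -7.8110x + 95.3540


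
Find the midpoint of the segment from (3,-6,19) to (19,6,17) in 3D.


Mx = (3+19)/2 = 11.0000
My = (-6+6)/2 = 0
Mz = (19+17)/2 = 18.0000

M = (11.0000, 0, 18.0000)


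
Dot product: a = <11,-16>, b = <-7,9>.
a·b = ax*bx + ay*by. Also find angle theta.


a·b = 11*(-7) - 16*9 = -77 - 144 = -221
|a| = sqrt(121+256) = 19.4165
|b| = sqrt(49+81) = 11.4018
cos(theta) = -221/(sqrt(377)*sqrt(130)) = -221/sqrt(49010) = -0.998274
theta = arccos(-221/sqrt(49010)) = 176.6335 degrees

a·b = -221, theta = 176.6335 deg


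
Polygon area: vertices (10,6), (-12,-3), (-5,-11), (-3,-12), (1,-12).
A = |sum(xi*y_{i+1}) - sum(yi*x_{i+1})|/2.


sum(xi*y_{i+1}) = 10*(-3) - 12*(-11) - 5*(-12) - 3*(-12) + 1*6 = 204
sum(yi*x_{i+1}) = 6*(-12) - 3*(-5) - 11*(-3) - 12*1 - 12*10 = -156
Area = |204 + 156|/2 = 360/2 = 180.0000

180.0000 sq units


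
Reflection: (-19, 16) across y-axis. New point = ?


Reflection rule for y-axis: (-x, y)
(-19, 16) -> (19, 16)

(19, 16)


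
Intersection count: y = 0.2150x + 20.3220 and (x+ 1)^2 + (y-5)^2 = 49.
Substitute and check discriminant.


Substitute y = 0.2150x + 20.3220: (x+ 1)^2 + (0.2150x+20.3220-5)^2 = 49
Expand to Ax^2 + Bx + C = 0, where b-k = 15.322
A = 1+m^2 = 1.046225
B = 2(m(b-k) - h) = 2(0.2150*15.322 + 1) = 8.58846
C = h^2 + (b-k)^2 - r^2 = 1 + 234.763684 - 49 = 186.763684
disc = B^2-4AC = 73.7616 - 781.5873 = -707.8257
disc < 0

0 intersection points


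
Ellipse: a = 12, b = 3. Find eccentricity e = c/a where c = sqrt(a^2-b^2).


c = sqrt(144-9) = sqrt(135) = 11.6190
e = c/a = sqrt(135)/12 = 0.9682

e = 0.9682


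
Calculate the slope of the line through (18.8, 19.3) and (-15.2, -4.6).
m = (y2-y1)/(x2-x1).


dy = -4.6 - 19.3 = -23.9
dx = -15.2 - 18.8 = -34.0
m = -23.9/(-34.0) = 0.7029

m = 0.7029


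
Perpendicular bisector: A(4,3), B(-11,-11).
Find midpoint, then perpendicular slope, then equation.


Midpoint = (-3.5, -4)
Slope of AB = dy/dx = -14/(-15) = 0.9333
Perp slope = -dx/dy = -15/14 = -1.0714
b = My - (perp slope)*Mx = -4 + (-15*(-3.5))/(-14) = -4 - 3.7500 = -7.7500

y = -1.0714x - 7.7500


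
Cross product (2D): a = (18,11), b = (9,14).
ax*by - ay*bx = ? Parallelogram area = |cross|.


cross = 18*14 - 11*9 = 252 - 99 = 153
Parallelogram area = |153| = 153

cross = 153, parallelogram area = 153


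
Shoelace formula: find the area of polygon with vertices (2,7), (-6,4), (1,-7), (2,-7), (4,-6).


sum(xi*y_{i+1}) = 2*4 - 6*(-7) + 1*(-7) + 2*(-6) + 4*7 = 59
sum(yi*x_{i+1}) = 7*(-6) + 4*1 - 7*2 - 7*4 - 6*2 = -92
Area = |59 + 92|/2 = 151/2 = 75.5000

75.5000 sq units


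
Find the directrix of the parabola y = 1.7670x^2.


a = 1.7670
1/(4a) = 0.1415
directrix: y = -0.1415 = -0.1415

y = -0.1415


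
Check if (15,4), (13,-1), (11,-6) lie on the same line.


15*(-1+ 6) + 13*(-6-4) + 11*(4+ 1)
= 75 - 130 + 55 = 0

Yes, collinear (determinant = 0)


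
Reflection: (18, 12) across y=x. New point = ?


Reflection rule for y=x: (y, x)
(18, 12) -> (12, 18)

(12, 18)


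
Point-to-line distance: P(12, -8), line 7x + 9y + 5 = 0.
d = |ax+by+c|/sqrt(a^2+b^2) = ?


|7*12 + 9*(-8) + 5| = |17| = 17
sqrt(49 + 81) = sqrt(130) = 11.4018
d = 17/sqrt(130) = 1.4910

1.4910


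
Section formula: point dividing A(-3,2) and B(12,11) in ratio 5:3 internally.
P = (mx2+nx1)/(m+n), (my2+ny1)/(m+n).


Px = (5*12 + 3*(-3))/8 = 51/8 = 6.3750
Py = (5*11 + 3*2)/8 = 61/8 = 7.6250

P = (6.3750, 7.6250)


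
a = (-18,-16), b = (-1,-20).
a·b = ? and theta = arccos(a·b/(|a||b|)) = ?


a·b = -18*(-1) - 16*(-20) = 18 + 320 = 338
|a| = sqrt(324+256) = 24.0832
|b| = sqrt(1+400) = 20.0250
cos(theta) = 338/(sqrt(580)*sqrt(401)) = 338/sqrt(232580) = 0.700859
theta = arccos(338/sqrt(232580)) = 45.5041 degrees

a·b = 338, theta = 45.5041 deg


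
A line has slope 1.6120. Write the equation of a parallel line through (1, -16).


Parallel lines have equal slopes.
m2 = 1.6120
b2 = -16 - 1.6120*1 = -17.6120

y = 1.6120x - 17.6120


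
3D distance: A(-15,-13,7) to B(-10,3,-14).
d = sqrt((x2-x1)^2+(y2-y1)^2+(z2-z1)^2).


dx=5, dy=16, dz=-21
d = sqrt(25+256+441) = sqrt(722) = 26.8701

26.8701


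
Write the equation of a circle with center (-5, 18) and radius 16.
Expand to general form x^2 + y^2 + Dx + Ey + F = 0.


(x+ 5)^2 + (y-18)^2 = 16^2
D = -2h = 10, E = -2k = -36
F = h^2+k^2-r^2 = 25+324-256 = 93

x^2 + y^2 + 10x - 36y + 93 = 0


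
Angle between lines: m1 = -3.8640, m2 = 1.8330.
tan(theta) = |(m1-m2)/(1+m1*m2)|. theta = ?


m1-m2 = -5.697
1+m1*m2 = -6.082712
tan(theta) = |-5.697/(-6.082712)| = 0.936589
theta = arctan(|-5.697/(-6.082712)|) = 43.1246 degrees (acute angle)

43.1246 degrees


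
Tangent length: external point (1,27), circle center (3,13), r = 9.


d = sqrt((1-3)^2 + (27-13)^2) = sqrt(4+196) = 14.1421
L = sqrt(200.0000 - 81) = sqrt(119.0000) = 10.9087

10.9087


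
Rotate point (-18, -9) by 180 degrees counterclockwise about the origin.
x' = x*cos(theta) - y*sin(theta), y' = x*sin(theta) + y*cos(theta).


cos(180) = -1, sin(180) = 0
x' = -18*(-1) + 9*0 = 18
y' = -18*0 - 9*(-1) = 9

(18, 9)


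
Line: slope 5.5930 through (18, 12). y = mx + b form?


y - 12 = 5.5930(x - 18)
y = 5.5930x + 12 - 5.5930*18
y = 5.5930x - 88.6740

y = 5.5930x - 88.6740


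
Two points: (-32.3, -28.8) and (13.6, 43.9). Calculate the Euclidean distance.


dx = 13.6 + 32.3 = 45.9
dy = 43.9 + 28.8 = 72.7
d = sqrt(2106.81 + 5285.29) = sqrt(7392.1) = 85.9773

85.9773


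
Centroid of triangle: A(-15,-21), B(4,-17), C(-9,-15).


Gx = (-15+4- 9)/3 = -20/3 = -6.6667
Gy = (-21- 17- 15)/3 = -53/3 = -17.6667

G = (-6.6667, -17.6667)


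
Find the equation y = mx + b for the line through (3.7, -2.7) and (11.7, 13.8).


m = (16.5)/(8) = 2.0625
b = y1 - m*x1 = -2.7 - (16.5*3.7)/(8) = -2.7 - 7.6313 = -10.3313

y = 2.0625x - 10.3313


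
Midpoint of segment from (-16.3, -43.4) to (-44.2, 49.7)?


Mx = (-16.3 - 44.2)/2 = -60.5/2 = -30.2500
My = (-43.4 + 49.7)/2 = 6.3/2 = 3.1500

(-30.2500, 3.1500)


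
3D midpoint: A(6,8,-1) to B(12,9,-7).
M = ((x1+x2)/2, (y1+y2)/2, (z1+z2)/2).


Mx = (6+12)/2 = 9.0000
My = (8+9)/2 = 8.5000
Mz = (-1- 7)/2 = -4.0000

M = (9.0000, 8.5000, -4.0000)


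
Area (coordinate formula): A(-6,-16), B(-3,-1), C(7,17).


-6*(-1-17) = 108
-3*(17+ 16) = -99
7*(-16+ 1) = -105
sum = -96
Area = |-96|/2 = 48.0000

48.0000 sq units


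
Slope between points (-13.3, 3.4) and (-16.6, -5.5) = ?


dy = -5.5 - 3.4 = -8.9
dx = -16.6 + 13.3 = -3.3
m = -8.9/(-3.3) = 2.6970

m = 2.6970


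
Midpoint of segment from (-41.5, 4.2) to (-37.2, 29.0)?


Mx = (-41.5 - 37.2)/2 = -78.7/2 = -39.3500
My = (4.2 + 29.0)/2 = 33.2/2 = 16.6000

(-39.3500, 16.6000)


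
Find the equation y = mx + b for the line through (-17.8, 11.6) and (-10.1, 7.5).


m = (-4.1)/(7.7) = -0.5325
b = y1 - m*x1 = 11.6 - (-4.1*(-17.8))/(7.7) = 11.6 - 9.4779 = 2.1221

y = -0.5325x + 2.1221


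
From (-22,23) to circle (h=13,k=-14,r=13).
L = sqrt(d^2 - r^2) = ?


d = sqrt((-22-13)^2 + (23+ 14)^2) = sqrt(1225+1369) = 50.9313
L = sqrt(2594.0000 - 169) = sqrt(2425.0000) = 49.2443

49.2443


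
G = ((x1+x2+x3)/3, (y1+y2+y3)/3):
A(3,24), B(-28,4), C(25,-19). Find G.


Gx = (3- 28+25)/3 = 0/3 = 0
Gy = (24+4- 19)/3 = 9/3 = 3.0000

G = (0, 3.0000)


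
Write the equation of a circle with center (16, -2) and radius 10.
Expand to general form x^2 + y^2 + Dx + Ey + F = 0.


(x-16)^2 + (y+ 2)^2 = 10^2
D = -2h = -32, E = -2k = 4
F = h^2+k^2-r^2 = 256+4-100 = 160

x^2 + y^2 - 32x + 4y + 160 = 0


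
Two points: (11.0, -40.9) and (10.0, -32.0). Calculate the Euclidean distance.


dx = 10.0 - 11.0 = -1.0
dy = -32.0 + 40.9 = 8.9
d = sqrt(1.0 + 79.21) = sqrt(80.21) = 8.9560

8.9560


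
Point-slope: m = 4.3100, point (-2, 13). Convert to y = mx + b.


y - 13 = 4.3100(x + 2)
y = 4.3100x + 13 - 4.3100*(-2)
y = 4.3100x + 21.6200

y = 4.3100x + 21.6200


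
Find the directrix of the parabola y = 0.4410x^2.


a = 0.4410
1/(4a) = 0.5669
directrix: y = -0.5669 = -0.5669

y = -0.5669


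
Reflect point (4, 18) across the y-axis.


Reflection rule for y-axis: (-x, y)
(4, 18) -> (-4, 18)

(-4, 18)


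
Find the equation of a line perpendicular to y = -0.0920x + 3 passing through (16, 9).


Perpendicular slope = -1/m1 = -1/(-0.0920) = 10.8696
b2 = y0 - m2*x0 = 9 + 16/(-0.0920) = 9 - 173.9130 = -164.9130

y = 10.8696x - 164.9130


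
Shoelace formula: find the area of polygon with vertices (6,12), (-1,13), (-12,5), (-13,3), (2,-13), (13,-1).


sum(xi*y_{i+1}) = 6*13 - 1*5 - 12*3 - 13*(-13) + 2*(-1) + 13*12 = 360
sum(yi*x_{i+1}) = 12*(-1) + 13*(-12) + 5*(-13) + 3*2 - 13*13 - 1*6 = -402
Area = |360 + 402|/2 = 762/2 = 381.0000

381.0000 sq units


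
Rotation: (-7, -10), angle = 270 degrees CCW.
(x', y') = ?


cos(270) = 0, sin(270) = -1
x' = -7*0 + 10*(-1) = -10
y' = -7*(-1) - 10*0 = 7

(-10, 7)


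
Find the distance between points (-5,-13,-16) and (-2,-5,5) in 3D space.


dx=3, dy=8, dz=21
d = sqrt(9+64+441) = sqrt(514) = 22.6716

22.6716


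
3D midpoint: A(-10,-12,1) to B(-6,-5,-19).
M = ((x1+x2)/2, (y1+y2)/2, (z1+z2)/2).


Mx = (-10- 6)/2 = -8.0000
My = (-12- 5)/2 = -8.5000
Mz = (1- 19)/2 = -9.0000

M = (-8.0000, -8.5000, -9.0000)


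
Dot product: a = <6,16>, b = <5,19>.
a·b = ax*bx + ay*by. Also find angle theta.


a·b = 6*5 + 16*19 = 30 + 304 = 334
|a| = sqrt(36+256) = 17.0880
|b| = sqrt(25+361) = 19.6469
cos(theta) = 334/(sqrt(292)*sqrt(386)) = 334/sqrt(112712) = 0.994859
theta = arccos(334/sqrt(112712)) = 5.8125 degrees

a·b = 334, theta = 5.8125 deg


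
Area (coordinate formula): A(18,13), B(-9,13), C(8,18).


18*(13-18) = -90
-9*(18-13) = -45
8*(13-13) = 0
sum = -135
Area = |-135|/2 = 67.5000

67.5000 sq units


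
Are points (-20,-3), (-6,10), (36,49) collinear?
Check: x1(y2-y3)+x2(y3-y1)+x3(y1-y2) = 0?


-20*(10-49) - 6*(49+ 3) + 36*(-3-10)
= 780 - 312 - 468 = 0

Yes, collinear (determinant = 0)


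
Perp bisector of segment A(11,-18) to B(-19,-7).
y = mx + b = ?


Midpoint = (-4, -12.5)
Slope of AB = dy/dx = 11/(-30) = -0.3667
Perp slope = -dx/dy = 30/11 = 2.7273
b = My - (perp slope)*Mx = -12.5 + (-30*(-4))/11 = -12.5 + 10.9091 = -1.5909

y = 2.7273x - 1.5909


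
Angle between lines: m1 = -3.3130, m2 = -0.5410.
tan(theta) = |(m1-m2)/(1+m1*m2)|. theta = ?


m1-m2 = -2.772
1+m1*m2 = 2.792333
tan(theta) = |-2.772/2.792333| = 0.992718
theta = arctan(|-2.772/2.792333|) = 44.7906 degrees (acute angle)

44.7906 degrees


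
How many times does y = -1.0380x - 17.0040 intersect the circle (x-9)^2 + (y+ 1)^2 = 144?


Substitute y = -1.0380x - 17.0040: (x-9)^2 + (-1.0380x- 17.0040+ 1)^2 = 144
Expand to Ax^2 + Bx + C = 0, where b-k = -16.004
A = 1+m^2 = 2.077444
B = 2(m(b-k) - h) = 2(-1.0380*(-16.004) - 9) = 15.224304
C = h^2 + (b-k)^2 - r^2 = 81 + 256.128016 - 144 = 193.128016
disc = B^2-4AC = 231.7794 - 1604.8506 = -1373.0712
disc < 0

0 intersection points


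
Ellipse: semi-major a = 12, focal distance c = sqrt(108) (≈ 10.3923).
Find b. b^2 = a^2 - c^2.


b^2 = 12^2 - (sqrt(108))^2 = 144 - 108 = 36
b = sqrt(36) = 6

b = 6


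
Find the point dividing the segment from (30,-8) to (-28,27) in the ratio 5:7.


Px = (5*(-28) + 7*30)/12 = 70/12 = 5.8333
Py = (5*27 + 7*(-8))/12 = 79/12 = 6.5833

P = (5.8333, 6.5833)


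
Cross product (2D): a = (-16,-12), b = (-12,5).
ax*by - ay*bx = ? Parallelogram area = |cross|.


cross = -16*5 + 12*(-12) = -80 - 144 = -224
Parallelogram area = |-224| = 224

cross = -224, parallelogram area = 224


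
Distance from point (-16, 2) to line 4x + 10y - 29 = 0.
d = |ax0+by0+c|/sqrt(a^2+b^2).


|4*(-16) + 10*2 - 29| = |-73| = 73
sqrt(16 + 100) = sqrt(116) = 10.7703
d = 73/sqrt(116) = 6.7779

6.7779


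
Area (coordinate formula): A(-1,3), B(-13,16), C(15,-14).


-1*(16+ 14) = -30
-13*(-14-3) = 221
15*(3-16) = -195
sum = -4
Area = |-4|/2 = 2.0000

2.0000 sq units


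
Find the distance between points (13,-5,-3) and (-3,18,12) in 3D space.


dx=-16, dy=23, dz=15
d = sqrt(256+529+225) = sqrt(1010) = 31.7805

31.7805


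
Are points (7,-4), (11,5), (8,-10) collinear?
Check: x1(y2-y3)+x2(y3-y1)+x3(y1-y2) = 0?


7*(5+ 10) + 11*(-10+ 4) + 8*(-4-5)
= 105 - 66 - 72 = -33

No, not collinear (determinant = -33)


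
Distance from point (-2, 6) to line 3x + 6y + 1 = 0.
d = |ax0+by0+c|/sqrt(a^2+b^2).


|3*(-2) + 6*6 + 1| = |31| = 31
sqrt(9 + 36) = sqrt(45) = 6.7082
d = 31/sqrt(45) = 4.6212

4.6212


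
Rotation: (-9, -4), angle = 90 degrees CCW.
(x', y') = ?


cos(90) = 0, sin(90) = 1
x' = -9*0 + 4*1 = 4
y' = -9*1 - 4*0 = -9

(4, -9)


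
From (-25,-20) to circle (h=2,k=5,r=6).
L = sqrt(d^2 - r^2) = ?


d = sqrt((-25-2)^2 + (-20-5)^2) = sqrt(729+625) = 36.7967
L = sqrt(1354.0000 - 36) = sqrt(1318.0000) = 36.3043

36.3043


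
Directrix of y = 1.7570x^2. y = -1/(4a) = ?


a = 1.7570
1/(4a) = 0.1423
directrix: y = -0.1423 = -0.1423

y = -0.1423


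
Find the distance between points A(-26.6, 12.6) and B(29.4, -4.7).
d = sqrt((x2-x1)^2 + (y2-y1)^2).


dx = 29.4 + 26.6 = 56.0
dy = -4.7 - 12.6 = -17.3
d = sqrt(3136.0 + 299.29) = sqrt(3435.29) = 58.6113

58.6113


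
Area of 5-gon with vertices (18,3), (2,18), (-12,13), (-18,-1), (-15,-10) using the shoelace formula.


sum(xi*y_{i+1}) = 18*18 + 2*13 - 12*(-1) - 18*(-10) - 15*3 = 497
sum(yi*x_{i+1}) = 3*2 + 18*(-12) + 13*(-18) - 1*(-15) - 10*18 = -609
Area = |497 + 609|/2 = 1106/2 = 553.0000

553.0000 sq units


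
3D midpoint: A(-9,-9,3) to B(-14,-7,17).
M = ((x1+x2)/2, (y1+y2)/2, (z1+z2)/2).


Mx = (-9- 14)/2 = -11.5000
My = (-9- 7)/2 = -8.0000
Mz = (3+17)/2 = 10.0000

M = (-11.5000, -8.0000, 10.0000)


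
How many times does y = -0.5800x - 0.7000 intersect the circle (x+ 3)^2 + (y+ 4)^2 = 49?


Substitute y = -0.5800x - 0.7000: (x+ 3)^2 + (-0.5800x- 0.7000+ 4)^2 = 49
Expand to Ax^2 + Bx + C = 0, where b-k = 3.3
A = 1+m^2 = 1.3364
B = 2(m(b-k) - h) = 2(-0.5800*3.3 + 3) = 2.172
C = h^2 + (b-k)^2 - r^2 = 9 + 10.89 - 49 = -29.11
disc = B^2-4AC = 4.7176 + 155.6104 = 160.3280
disc > 0

2 intersection points


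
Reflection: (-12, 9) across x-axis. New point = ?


Reflection rule for x-axis: (x, -y)
(-12, 9) -> (-12, -9)

(-12, -9)


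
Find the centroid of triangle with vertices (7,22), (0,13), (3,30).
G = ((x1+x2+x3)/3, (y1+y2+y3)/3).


Gx = (7+0+3)/3 = 10/3 = 3.3333
Gy = (22+13+30)/3 = 65/3 = 21.6667

G = (3.3333, 21.6667)


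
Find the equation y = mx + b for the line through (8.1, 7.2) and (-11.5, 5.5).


m = (-1.7)/(-19.6) = 0.0867
b = y1 - m*x1 = 7.2 - (-1.7*8.1)/(-19.6) = 7.2 - 0.7026 = 6.4974

y = 0.0867x + 6.4974


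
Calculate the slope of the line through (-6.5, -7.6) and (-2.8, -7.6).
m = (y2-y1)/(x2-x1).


dy = -7.6 + 7.6 = 0.0
dx = -2.8 + 6.5 = 3.7
m = 0.0/3.7 = 0

m = 0


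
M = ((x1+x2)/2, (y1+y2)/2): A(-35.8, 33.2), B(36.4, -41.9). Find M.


Mx = (-35.8 + 36.4)/2 = 0.6/2 = 0.3000
My = (33.2 - 41.9)/2 = -8.7/2 = -4.3500

(0.3000, -4.3500)


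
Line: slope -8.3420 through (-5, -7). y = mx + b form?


y + 7 = -8.3420(x + 5)
y = -8.3420x - 7 + 8.3420*(-5)
y = -8.3420x - 48.7100

y = -8.3420x - 48.7100


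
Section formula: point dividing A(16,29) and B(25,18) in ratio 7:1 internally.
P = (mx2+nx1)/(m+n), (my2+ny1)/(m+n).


Px = (7*25 + 1*16)/8 = 191/8 = 23.8750
Py = (7*18 + 1*29)/8 = 155/8 = 19.3750

P = (23.8750, 19.3750)


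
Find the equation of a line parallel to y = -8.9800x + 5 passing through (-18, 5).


Parallel lines have equal slopes.
m2 = -8.9800
b2 = 5 + 8.9800*(-18) = -156.6400

y = -8.9800x - 156.6400


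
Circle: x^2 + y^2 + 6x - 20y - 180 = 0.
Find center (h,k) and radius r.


h = -D/2 = -6/2 = -3
k = -E/2 = 20/2 = 10
r^2 = h^2 + k^2 - F = 9 + 100 + 180 = 289
r = 17

Center (-3, 10), radius = 17


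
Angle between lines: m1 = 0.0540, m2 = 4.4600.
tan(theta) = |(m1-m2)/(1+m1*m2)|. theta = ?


m1-m2 = -4.406
1+m1*m2 = 1.24084
tan(theta) = |-4.406/1.24084| = 3.550820
theta = arctan(|-4.406/1.24084|) = 74.2715 degrees (acute angle)

74.2715 degrees


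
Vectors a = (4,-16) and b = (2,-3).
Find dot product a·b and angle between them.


a·b = 4*2 - 16*(-3) = 8 + 48 = 56
|a| = sqrt(16+256) = 16.4924
|b| = sqrt(4+9) = 3.6056
cos(theta) = 56/(sqrt(272)*sqrt(13)) = 56/sqrt(3536) = 0.941742
theta = arccos(56/sqrt(3536)) = 19.6538 degrees

a·b = 56, theta = 19.6538 deg


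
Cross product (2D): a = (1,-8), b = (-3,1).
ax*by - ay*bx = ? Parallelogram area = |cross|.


cross = 1*1 + 8*(-3) = 1 - 24 = -23
Parallelogram area = |-23| = 23

cross = -23, parallelogram area = 23


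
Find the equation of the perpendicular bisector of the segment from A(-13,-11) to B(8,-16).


Midpoint = (-2.5, -13.5)
Slope of AB = dy/dx = -5/21 = -0.2381
Perp slope = -dx/dy = 21/5 = 4.2000
b = My - (perp slope)*Mx = -13.5 + (21*(-2.5))/(-5) = -13.5 + 10.5000 = -3.0000

y = 4.2000x - 3.0000


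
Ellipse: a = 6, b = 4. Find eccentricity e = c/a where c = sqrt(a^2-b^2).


c = sqrt(36-16) = sqrt(20) = 4.4721
e = c/a = sqrt(20)/6 = 0.7454

e = 0.7454


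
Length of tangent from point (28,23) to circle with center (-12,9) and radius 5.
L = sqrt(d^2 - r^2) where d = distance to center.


d = sqrt((28+ 12)^2 + (23-9)^2) = sqrt(1600+196) = 42.3792
L = sqrt(1796.0000 - 25) = sqrt(1771.0000) = 42.0833

42.0833


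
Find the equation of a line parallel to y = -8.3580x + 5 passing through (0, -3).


Parallel lines have equal slopes.
m2 = -8.3580
b2 = -3 + 8.3580*0 = -3.0000

y = -8.3580x - 3.0000


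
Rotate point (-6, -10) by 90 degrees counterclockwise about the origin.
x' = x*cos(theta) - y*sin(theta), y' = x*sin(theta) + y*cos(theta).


cos(90) = 0, sin(90) = 1
x' = -6*0 + 10*1 = 10
y' = -6*1 - 10*0 = -6

(10, -6)


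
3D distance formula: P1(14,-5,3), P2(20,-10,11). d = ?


dx=6, dy=-5, dz=8
d = sqrt(36+25+64) = sqrt(125) = 11.1803

11.1803


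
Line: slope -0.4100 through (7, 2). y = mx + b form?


y - 2 = -0.4100(x - 7)
y = -0.4100x + 2 + 0.4100*7
y = -0.4100x + 4.8700

y = -0.4100x + 4.8700


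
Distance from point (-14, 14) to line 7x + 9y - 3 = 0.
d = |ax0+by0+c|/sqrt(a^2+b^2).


|7*(-14) + 9*14 - 3| = |25| = 25
sqrt(49 + 81) = sqrt(130) = 11.4018
d = 25/sqrt(130) = 2.1926

2.1926


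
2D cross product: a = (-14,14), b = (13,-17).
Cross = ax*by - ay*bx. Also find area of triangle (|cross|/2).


cross = -14*(-17) - 14*13 = 238 - 182 = 56
Triangle area = |56|/2 = 56/2 = 28.0000

cross = 56, triangle area = 28.0000


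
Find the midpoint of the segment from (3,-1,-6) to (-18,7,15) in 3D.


Mx = (3- 18)/2 = -7.5000
My = (-1+7)/2 = 3.0000
Mz = (-6+15)/2 = 4.5000

M = (-7.5000, 3.0000, 4.5000)


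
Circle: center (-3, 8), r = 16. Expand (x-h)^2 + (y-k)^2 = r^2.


(x+ 3)^2 + (y-8)^2 = 16^2
D = -2h = 6, E = -2k = -16
F = h^2+k^2-r^2 = 9+64-256 = -183

x^2 + y^2 + 6x - 16y - 183 = 0


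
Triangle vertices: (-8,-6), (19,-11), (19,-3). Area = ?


-8*(-11+ 3) = 64
19*(-3+ 6) = 57
19*(-6+ 11) = 95
sum = 216
Area = |216|/2 = 108.0000

108.0000 sq units


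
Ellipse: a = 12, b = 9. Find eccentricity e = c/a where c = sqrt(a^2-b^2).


c = sqrt(144-81) = sqrt(63) = 7.9373
e = c/a = sqrt(63)/12 = 0.6614

e = 0.6614


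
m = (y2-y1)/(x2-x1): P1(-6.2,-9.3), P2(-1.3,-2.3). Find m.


dy = -2.3 + 9.3 = 7
dx = -1.3 + 6.2 = 4.9
m = 7/4.9 = 1.4286

m = 1.4286


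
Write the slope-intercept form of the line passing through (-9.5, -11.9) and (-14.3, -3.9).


m = (8.0)/(-4.8) = -1.6667
b = y1 - m*x1 = -11.9 - (8.0*(-9.5))/(-4.8) = -11.9 - 15.8333 = -27.7333

y = -1.6667x - 27.7333


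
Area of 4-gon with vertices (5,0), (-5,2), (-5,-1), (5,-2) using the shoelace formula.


sum(xi*y_{i+1}) = 5*2 - 5*(-1) - 5*(-2) + 5*0 = 25
sum(yi*x_{i+1}) = 0*(-5) + 2*(-5) - 1*5 - 2*5 = -25
Area = |25 + 25|/2 = 50/2 = 25.0000

25.0000 sq units


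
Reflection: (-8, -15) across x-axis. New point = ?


Reflection rule for x-axis: (x, -y)
(-8, -15) -> (-8, 15)

(-8, 15)


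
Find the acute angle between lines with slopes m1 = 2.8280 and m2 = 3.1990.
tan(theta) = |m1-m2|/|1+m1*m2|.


m1-m2 = -0.371
1+m1*m2 = 10.046772
tan(theta) = |-0.371/10.046772| = 0.036927
theta = arctan(|-0.371/10.046772|) = 2.1148 degrees (acute angle)

2.1148 degrees


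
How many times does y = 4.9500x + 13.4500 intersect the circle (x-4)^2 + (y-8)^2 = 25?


Substitute y = 4.9500x + 13.4500: (x-4)^2 + (4.9500x+13.4500-8)^2 = 25
Expand to Ax^2 + Bx + C = 0, where b-k = 5.45
A = 1+m^2 = 25.5025
B = 2(m(b-k) - h) = 2(4.9500*5.45 - 4) = 45.955
C = h^2 + (b-k)^2 - r^2 = 16 + 29.7025 - 25 = 20.7025
disc = B^2-4AC = 2111.8620 - 2111.8620 = 0
disc = 0

1 intersection point (tangent)


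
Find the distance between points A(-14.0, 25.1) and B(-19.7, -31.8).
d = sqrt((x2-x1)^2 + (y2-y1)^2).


dx = -19.7 + 14.0 = -5.7
dy = -31.8 - 25.1 = -56.9
d = sqrt(32.49 + 3237.61) = sqrt(3270.1) = 57.1848

57.1848


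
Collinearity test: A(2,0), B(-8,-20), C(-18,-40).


2*(-20+ 40) - 8*(-40-0) - 18*(0+ 20)
= 40 + 320 - 360 = 0

Yes, collinear (determinant = 0)


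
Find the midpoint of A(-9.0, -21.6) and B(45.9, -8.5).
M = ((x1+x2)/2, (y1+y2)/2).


Mx = (-9.0 + 45.9)/2 = 36.9/2 = 18.4500
My = (-21.6 - 8.5)/2 = -30.1/2 = -15.0500

(18.4500, -15.0500)


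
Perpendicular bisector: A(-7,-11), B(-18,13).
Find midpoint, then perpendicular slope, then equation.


Midpoint = (-12.5, 1)
Slope of AB = dy/dx = 24/(-11) = -2.1818
Perp slope = -dx/dy = 11/24 = 0.4583
b = My - (perp slope)*Mx = 1 + (-11*(-12.5))/24 = 1 + 5.7292 = 6.7292

y = 0.4583x + 6.7292


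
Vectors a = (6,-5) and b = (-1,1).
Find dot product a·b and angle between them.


a·b = 6*(-1) - 5*1 = -6 - 5 = -11
|a| = sqrt(36+25) = 7.8102
|b| = sqrt(1+1) = 1.4142
cos(theta) = -11/(sqrt(61)*sqrt(2)) = -11/sqrt(122) = -0.995893
theta = arccos(-11/sqrt(122)) = 174.8056 degrees

a·b = -11, theta = 174.8056 deg


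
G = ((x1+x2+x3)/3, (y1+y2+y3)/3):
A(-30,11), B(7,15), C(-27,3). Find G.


Gx = (-30+7- 27)/3 = -50/3 = -16.6667
Gy = (11+15+3)/3 = 29/3 = 9.6667

G = (-16.6667, 9.6667)


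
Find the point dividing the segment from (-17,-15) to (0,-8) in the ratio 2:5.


Px = (2*0 + 5*(-17))/7 = -85/7 = -12.1429
Py = (2*(-8) + 5*(-15))/7 = -91/7 = -13.0000

P = (-12.1429, -13.0000)


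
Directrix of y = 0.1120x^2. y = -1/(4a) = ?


a = 0.1120
1/(4a) = 2.2321
directrix: y = -2.2321 = -2.2321

y = -2.2321
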